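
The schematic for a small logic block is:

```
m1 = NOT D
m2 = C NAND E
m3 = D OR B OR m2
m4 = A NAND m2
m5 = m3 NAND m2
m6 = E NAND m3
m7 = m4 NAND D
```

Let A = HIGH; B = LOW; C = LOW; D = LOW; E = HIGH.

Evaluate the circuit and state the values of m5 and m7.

m5 = LOW, m7 = HIGH

m2 = C NAND E = LOW NAND HIGH = HIGH
m3 = D OR B OR m2 = LOW OR LOW OR HIGH = HIGH
m4 = A NAND m2 = HIGH NAND HIGH = LOW
m5 = m3 NAND m2 = HIGH NAND HIGH = LOW
m7 = m4 NAND D = LOW NAND LOW = HIGH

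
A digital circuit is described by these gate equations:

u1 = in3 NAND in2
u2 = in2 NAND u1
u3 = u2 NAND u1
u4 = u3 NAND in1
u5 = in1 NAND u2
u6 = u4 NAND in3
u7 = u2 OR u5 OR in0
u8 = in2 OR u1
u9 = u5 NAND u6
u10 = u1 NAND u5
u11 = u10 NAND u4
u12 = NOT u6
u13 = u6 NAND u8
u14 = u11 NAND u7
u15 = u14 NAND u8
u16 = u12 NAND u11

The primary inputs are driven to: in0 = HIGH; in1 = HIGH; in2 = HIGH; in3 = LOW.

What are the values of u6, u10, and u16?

u1 = in3 NAND in2 = LOW NAND HIGH = HIGH
u2 = in2 NAND u1 = HIGH NAND HIGH = LOW
u3 = u2 NAND u1 = LOW NAND HIGH = HIGH
u4 = u3 NAND in1 = HIGH NAND HIGH = LOW
u5 = in1 NAND u2 = HIGH NAND LOW = HIGH
u6 = u4 NAND in3 = LOW NAND LOW = HIGH
u10 = u1 NAND u5 = HIGH NAND HIGH = LOW
u11 = u10 NAND u4 = LOW NAND LOW = HIGH
u12 = NOT u6 = NOT HIGH = LOW
u16 = u12 NAND u11 = LOW NAND HIGH = HIGH

u6 = HIGH, u10 = LOW, u16 = HIGH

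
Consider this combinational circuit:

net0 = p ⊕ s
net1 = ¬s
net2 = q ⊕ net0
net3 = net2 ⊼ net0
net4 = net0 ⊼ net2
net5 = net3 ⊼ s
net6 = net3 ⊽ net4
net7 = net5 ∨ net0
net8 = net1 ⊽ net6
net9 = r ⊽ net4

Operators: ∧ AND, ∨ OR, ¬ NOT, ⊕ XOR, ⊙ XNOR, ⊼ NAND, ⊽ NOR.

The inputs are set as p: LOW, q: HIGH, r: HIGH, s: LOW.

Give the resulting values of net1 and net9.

net0 = p XOR s = LOW XOR LOW = LOW
net1 = NOT s = NOT LOW = HIGH
net2 = q XOR net0 = HIGH XOR LOW = HIGH
net4 = net0 NAND net2 = LOW NAND HIGH = HIGH
net9 = r NOR net4 = HIGH NOR HIGH = LOW

net1 = HIGH  net9 = LOW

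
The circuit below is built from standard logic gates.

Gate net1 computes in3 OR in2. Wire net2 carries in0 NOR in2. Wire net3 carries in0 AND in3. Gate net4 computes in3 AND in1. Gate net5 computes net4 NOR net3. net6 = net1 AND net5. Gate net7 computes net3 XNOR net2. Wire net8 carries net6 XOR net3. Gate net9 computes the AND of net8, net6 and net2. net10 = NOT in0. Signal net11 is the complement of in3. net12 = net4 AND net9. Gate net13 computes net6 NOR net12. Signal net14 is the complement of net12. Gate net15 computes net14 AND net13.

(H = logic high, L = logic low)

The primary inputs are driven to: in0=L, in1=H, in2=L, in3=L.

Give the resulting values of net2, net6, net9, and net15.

net1 = in3 OR in2 = L OR L = L
net2 = in0 NOR in2 = L NOR L = H
net3 = in0 AND in3 = L AND L = L
net4 = in3 AND in1 = L AND H = L
net5 = net4 NOR net3 = L NOR L = H
net6 = net1 AND net5 = L AND H = L
net8 = net6 XOR net3 = L XOR L = L
net9 = net8 AND net6 AND net2 = L AND L AND H = L
net12 = net4 AND net9 = L AND L = L
net13 = net6 NOR net12 = L NOR L = H
net14 = NOT net12 = NOT L = H
net15 = net14 AND net13 = H AND H = H

net2 = H; net6 = L; net9 = L; net15 = H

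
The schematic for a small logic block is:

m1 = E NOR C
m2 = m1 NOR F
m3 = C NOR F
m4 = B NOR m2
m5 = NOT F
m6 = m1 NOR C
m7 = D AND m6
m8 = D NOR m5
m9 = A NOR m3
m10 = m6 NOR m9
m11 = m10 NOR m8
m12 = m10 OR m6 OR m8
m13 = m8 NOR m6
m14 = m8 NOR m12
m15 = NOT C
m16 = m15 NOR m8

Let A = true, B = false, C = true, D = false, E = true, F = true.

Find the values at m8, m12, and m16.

m8 = true, m12 = true, m16 = false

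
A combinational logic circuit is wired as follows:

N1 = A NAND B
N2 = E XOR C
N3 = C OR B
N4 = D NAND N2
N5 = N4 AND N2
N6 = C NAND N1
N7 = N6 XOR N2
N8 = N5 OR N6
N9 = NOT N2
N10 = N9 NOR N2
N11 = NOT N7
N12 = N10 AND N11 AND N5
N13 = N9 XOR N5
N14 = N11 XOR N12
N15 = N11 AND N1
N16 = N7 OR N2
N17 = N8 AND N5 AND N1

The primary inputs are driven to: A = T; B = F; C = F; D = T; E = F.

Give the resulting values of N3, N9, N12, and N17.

N1 = A NAND B = T NAND F = T
N2 = E XOR C = F XOR F = F
N3 = C OR B = F OR F = F
N4 = D NAND N2 = T NAND F = T
N5 = N4 AND N2 = T AND F = F
N6 = C NAND N1 = F NAND T = T
N7 = N6 XOR N2 = T XOR F = T
N8 = N5 OR N6 = F OR T = T
N9 = NOT N2 = NOT F = T
N10 = N9 NOR N2 = T NOR F = F
N11 = NOT N7 = NOT T = F
N12 = N10 AND N11 AND N5 = F AND F AND F = F
N17 = N8 AND N5 AND N1 = T AND F AND T = F

N3 = F, N9 = T, N12 = F, N17 = F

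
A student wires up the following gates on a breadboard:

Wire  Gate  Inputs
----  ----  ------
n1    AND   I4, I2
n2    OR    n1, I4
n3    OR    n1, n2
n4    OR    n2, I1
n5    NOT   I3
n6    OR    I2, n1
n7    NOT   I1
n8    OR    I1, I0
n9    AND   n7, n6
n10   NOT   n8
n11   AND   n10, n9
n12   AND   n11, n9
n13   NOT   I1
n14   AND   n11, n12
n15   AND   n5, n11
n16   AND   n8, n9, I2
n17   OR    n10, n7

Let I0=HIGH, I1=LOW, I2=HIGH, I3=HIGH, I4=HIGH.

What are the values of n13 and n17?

n13 = HIGH, n17 = HIGH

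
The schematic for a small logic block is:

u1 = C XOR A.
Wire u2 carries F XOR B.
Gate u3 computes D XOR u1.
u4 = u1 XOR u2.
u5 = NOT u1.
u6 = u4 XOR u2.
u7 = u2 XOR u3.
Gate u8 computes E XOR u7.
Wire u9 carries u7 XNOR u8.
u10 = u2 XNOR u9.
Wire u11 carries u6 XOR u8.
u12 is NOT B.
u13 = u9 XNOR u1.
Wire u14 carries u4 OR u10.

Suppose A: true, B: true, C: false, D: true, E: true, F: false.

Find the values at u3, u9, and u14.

u3 = false, u9 = false, u14 = false

u1 = C XOR A = false XOR true = true
u2 = F XOR B = false XOR true = true
u3 = D XOR u1 = true XOR true = false
u4 = u1 XOR u2 = true XOR true = false
u7 = u2 XOR u3 = true XOR false = true
u8 = E XOR u7 = true XOR true = false
u9 = u7 XNOR u8 = true XNOR false = false
u10 = u2 XNOR u9 = true XNOR false = false
u14 = u4 OR u10 = false OR false = false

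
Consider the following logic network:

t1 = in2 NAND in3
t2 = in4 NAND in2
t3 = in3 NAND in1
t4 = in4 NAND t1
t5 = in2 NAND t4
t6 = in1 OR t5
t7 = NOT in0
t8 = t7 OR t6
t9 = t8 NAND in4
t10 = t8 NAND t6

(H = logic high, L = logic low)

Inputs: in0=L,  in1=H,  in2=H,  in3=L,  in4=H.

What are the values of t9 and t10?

t9 = L  t10 = L

t1 = in2 NAND in3 = H NAND L = H
t4 = in4 NAND t1 = H NAND H = L
t5 = in2 NAND t4 = H NAND L = H
t6 = in1 OR t5 = H OR H = H
t7 = NOT in0 = NOT L = H
t8 = t7 OR t6 = H OR H = H
t9 = t8 NAND in4 = H NAND H = L
t10 = t8 NAND t6 = H NAND H = L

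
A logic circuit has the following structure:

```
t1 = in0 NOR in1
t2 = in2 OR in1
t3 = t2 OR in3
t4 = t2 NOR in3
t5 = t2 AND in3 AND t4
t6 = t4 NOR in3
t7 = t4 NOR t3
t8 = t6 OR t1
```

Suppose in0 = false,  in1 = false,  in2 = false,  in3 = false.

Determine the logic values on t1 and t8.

t1 = in0 NOR in1 = false NOR false = true
t2 = in2 OR in1 = false OR false = false
t4 = t2 NOR in3 = false NOR false = true
t6 = t4 NOR in3 = true NOR false = false
t8 = t6 OR t1 = false OR true = true

t1 = true, t8 = true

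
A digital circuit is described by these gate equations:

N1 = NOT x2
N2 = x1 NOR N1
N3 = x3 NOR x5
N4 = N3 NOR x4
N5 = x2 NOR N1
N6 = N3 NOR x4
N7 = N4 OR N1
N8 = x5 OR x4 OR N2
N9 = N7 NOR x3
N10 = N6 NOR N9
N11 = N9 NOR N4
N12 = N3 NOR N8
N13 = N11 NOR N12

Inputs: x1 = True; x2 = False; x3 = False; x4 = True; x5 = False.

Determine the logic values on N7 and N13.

N1 = NOT x2 = NOT False = True
N2 = x1 NOR N1 = True NOR True = False
N3 = x3 NOR x5 = False NOR False = True
N4 = N3 NOR x4 = True NOR True = False
N7 = N4 OR N1 = False OR True = True
N8 = x5 OR x4 OR N2 = False OR True OR False = True
N9 = N7 NOR x3 = True NOR False = False
N11 = N9 NOR N4 = False NOR False = True
N12 = N3 NOR N8 = True NOR True = False
N13 = N11 NOR N12 = True NOR False = False

N7 = True  N13 = False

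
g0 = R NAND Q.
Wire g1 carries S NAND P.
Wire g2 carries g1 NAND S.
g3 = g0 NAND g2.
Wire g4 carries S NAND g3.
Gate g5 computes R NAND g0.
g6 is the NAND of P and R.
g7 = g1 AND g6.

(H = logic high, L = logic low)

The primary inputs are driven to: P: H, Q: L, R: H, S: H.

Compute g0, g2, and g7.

g0 = H, g2 = H, g7 = L

g0 = R NAND Q = H NAND L = H
g1 = S NAND P = H NAND H = L
g2 = g1 NAND S = L NAND H = H
g6 = P NAND R = H NAND H = L
g7 = g1 AND g6 = L AND L = L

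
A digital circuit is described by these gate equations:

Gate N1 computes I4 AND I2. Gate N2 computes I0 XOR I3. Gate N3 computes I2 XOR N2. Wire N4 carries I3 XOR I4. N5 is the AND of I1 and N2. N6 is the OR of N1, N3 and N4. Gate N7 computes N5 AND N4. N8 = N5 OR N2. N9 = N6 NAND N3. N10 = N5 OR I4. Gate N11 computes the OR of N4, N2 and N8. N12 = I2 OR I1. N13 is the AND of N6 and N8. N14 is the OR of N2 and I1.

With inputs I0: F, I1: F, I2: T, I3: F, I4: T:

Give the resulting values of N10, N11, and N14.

N10 = T, N11 = T, N14 = F

N2 = I0 XOR I3 = F XOR F = F
N4 = I3 XOR I4 = F XOR T = T
N5 = I1 AND N2 = F AND F = F
N8 = N5 OR N2 = F OR F = F
N10 = N5 OR I4 = F OR T = T
N11 = N4 OR N2 OR N8 = T OR F OR F = T
N14 = N2 OR I1 = F OR F = F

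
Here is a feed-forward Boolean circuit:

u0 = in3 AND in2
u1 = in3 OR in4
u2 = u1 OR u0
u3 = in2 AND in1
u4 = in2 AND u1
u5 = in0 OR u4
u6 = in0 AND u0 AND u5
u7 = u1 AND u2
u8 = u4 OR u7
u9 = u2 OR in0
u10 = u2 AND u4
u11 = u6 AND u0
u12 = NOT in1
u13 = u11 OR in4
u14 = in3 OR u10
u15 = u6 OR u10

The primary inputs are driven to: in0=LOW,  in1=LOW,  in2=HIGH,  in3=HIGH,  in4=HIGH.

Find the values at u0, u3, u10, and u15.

u0 = HIGH, u3 = LOW, u10 = HIGH, u15 = HIGH

u0 = in3 AND in2 = HIGH AND HIGH = HIGH
u1 = in3 OR in4 = HIGH OR HIGH = HIGH
u2 = u1 OR u0 = HIGH OR HIGH = HIGH
u3 = in2 AND in1 = HIGH AND LOW = LOW
u4 = in2 AND u1 = HIGH AND HIGH = HIGH
u5 = in0 OR u4 = LOW OR HIGH = HIGH
u6 = in0 AND u0 AND u5 = LOW AND HIGH AND HIGH = LOW
u10 = u2 AND u4 = HIGH AND HIGH = HIGH
u15 = u6 OR u10 = LOW OR HIGH = HIGH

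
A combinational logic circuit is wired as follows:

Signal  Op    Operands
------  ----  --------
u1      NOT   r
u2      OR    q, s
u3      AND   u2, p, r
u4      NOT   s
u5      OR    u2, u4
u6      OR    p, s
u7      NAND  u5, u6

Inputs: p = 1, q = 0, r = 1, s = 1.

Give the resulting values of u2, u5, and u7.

u2 = q OR s = 0 OR 1 = 1
u4 = NOT s = NOT 1 = 0
u5 = u2 OR u4 = 1 OR 0 = 1
u6 = p OR s = 1 OR 1 = 1
u7 = u5 NAND u6 = 1 NAND 1 = 0

u2 = 1; u5 = 1; u7 = 0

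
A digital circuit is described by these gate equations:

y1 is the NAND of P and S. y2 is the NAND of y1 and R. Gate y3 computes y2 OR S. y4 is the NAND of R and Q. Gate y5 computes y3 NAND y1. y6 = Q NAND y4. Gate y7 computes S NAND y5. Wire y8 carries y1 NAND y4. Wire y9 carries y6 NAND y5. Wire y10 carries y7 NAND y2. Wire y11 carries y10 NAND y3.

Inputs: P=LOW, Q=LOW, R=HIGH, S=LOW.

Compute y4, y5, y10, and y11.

y4 = HIGH  y5 = HIGH  y10 = HIGH  y11 = HIGH

y1 = P NAND S = LOW NAND LOW = HIGH
y2 = y1 NAND R = HIGH NAND HIGH = LOW
y3 = y2 OR S = LOW OR LOW = LOW
y4 = R NAND Q = HIGH NAND LOW = HIGH
y5 = y3 NAND y1 = LOW NAND HIGH = HIGH
y7 = S NAND y5 = LOW NAND HIGH = HIGH
y10 = y7 NAND y2 = HIGH NAND LOW = HIGH
y11 = y10 NAND y3 = HIGH NAND LOW = HIGH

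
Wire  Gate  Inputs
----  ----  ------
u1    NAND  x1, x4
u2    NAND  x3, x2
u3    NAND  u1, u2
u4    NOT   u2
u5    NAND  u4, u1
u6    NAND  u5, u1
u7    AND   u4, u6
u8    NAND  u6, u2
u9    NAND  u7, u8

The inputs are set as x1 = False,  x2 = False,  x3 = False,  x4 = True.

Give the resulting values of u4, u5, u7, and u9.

u1 = x1 NAND x4 = False NAND True = True
u2 = x3 NAND x2 = False NAND False = True
u4 = NOT u2 = NOT True = False
u5 = u4 NAND u1 = False NAND True = True
u6 = u5 NAND u1 = True NAND True = False
u7 = u4 AND u6 = False AND False = False
u8 = u6 NAND u2 = False NAND True = True
u9 = u7 NAND u8 = False NAND True = True

u4 = False, u5 = True, u7 = False, u9 = True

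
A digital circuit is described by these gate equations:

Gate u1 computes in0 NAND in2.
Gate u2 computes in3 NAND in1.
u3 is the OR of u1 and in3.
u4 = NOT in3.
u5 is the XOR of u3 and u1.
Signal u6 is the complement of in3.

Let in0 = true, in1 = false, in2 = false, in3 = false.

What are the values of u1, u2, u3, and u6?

u1 = true, u2 = true, u3 = true, u6 = true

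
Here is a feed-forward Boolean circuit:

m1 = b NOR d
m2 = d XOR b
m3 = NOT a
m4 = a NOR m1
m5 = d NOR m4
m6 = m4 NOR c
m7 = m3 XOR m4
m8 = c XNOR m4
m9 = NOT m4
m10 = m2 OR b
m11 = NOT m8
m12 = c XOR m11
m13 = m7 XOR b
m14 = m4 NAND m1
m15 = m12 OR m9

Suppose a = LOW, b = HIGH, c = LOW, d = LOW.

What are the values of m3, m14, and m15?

m3 = HIGH  m14 = HIGH  m15 = HIGH

m1 = b NOR d = HIGH NOR LOW = LOW
m3 = NOT a = NOT LOW = HIGH
m4 = a NOR m1 = LOW NOR LOW = HIGH
m8 = c XNOR m4 = LOW XNOR HIGH = LOW
m9 = NOT m4 = NOT HIGH = LOW
m11 = NOT m8 = NOT LOW = HIGH
m12 = c XOR m11 = LOW XOR HIGH = HIGH
m14 = m4 NAND m1 = HIGH NAND LOW = HIGH
m15 = m12 OR m9 = HIGH OR LOW = HIGH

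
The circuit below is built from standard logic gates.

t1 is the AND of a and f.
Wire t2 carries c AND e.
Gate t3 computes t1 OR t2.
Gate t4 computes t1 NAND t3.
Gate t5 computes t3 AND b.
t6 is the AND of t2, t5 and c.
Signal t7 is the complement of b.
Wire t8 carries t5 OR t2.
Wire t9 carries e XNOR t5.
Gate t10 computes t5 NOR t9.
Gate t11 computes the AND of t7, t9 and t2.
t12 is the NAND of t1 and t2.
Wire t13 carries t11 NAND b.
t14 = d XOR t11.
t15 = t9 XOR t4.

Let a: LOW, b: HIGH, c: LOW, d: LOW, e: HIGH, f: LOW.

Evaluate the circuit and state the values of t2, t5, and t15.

t2 = LOW, t5 = LOW, t15 = HIGH

t1 = a AND f = LOW AND LOW = LOW
t2 = c AND e = LOW AND HIGH = LOW
t3 = t1 OR t2 = LOW OR LOW = LOW
t4 = t1 NAND t3 = LOW NAND LOW = HIGH
t5 = t3 AND b = LOW AND HIGH = LOW
t9 = e XNOR t5 = HIGH XNOR LOW = LOW
t15 = t9 XOR t4 = LOW XOR HIGH = HIGH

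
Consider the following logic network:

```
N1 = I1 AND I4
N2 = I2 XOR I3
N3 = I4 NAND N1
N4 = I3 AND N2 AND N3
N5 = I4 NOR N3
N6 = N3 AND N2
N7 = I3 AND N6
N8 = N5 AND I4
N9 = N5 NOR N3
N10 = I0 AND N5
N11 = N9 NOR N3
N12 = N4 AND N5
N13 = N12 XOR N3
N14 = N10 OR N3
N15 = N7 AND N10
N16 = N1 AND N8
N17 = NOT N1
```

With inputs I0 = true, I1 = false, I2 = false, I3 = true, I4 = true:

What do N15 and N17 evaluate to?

N1 = I1 AND I4 = false AND true = false
N2 = I2 XOR I3 = false XOR true = true
N3 = I4 NAND N1 = true NAND false = true
N5 = I4 NOR N3 = true NOR true = false
N6 = N3 AND N2 = true AND true = true
N7 = I3 AND N6 = true AND true = true
N10 = I0 AND N5 = true AND false = false
N15 = N7 AND N10 = true AND false = false
N17 = NOT N1 = NOT false = true

N15 = false; N17 = true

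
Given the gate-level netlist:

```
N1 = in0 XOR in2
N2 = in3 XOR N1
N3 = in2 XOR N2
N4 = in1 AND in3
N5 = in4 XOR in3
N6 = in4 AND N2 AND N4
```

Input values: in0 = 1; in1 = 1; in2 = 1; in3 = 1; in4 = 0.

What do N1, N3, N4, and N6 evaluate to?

N1 = 0; N3 = 0; N4 = 1; N6 = 0

N1 = in0 XOR in2 = 1 XOR 1 = 0
N2 = in3 XOR N1 = 1 XOR 0 = 1
N3 = in2 XOR N2 = 1 XOR 1 = 0
N4 = in1 AND in3 = 1 AND 1 = 1
N6 = in4 AND N2 AND N4 = 0 AND 1 AND 1 = 0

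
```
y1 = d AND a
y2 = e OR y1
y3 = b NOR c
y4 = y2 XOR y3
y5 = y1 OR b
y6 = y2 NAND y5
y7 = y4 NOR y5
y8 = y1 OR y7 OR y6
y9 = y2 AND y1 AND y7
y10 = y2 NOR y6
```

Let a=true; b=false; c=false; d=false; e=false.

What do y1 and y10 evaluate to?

y1 = false, y10 = false

y1 = d AND a = false AND true = false
y2 = e OR y1 = false OR false = false
y5 = y1 OR b = false OR false = false
y6 = y2 NAND y5 = false NAND false = true
y10 = y2 NOR y6 = false NOR true = false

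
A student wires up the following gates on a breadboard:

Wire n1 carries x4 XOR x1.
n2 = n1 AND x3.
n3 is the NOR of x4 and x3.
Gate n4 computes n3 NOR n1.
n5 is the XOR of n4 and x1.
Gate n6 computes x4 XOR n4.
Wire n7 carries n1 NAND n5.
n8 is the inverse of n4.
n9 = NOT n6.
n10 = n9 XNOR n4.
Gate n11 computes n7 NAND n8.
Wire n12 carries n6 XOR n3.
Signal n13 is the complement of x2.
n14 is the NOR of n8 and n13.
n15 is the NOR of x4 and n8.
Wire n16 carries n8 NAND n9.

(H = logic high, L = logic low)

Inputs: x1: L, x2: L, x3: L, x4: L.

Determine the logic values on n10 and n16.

n10 = L  n16 = L

n1 = x4 XOR x1 = L XOR L = L
n3 = x4 NOR x3 = L NOR L = H
n4 = n3 NOR n1 = H NOR L = L
n6 = x4 XOR n4 = L XOR L = L
n8 = NOT n4 = NOT L = H
n9 = NOT n6 = NOT L = H
n10 = n9 XNOR n4 = H XNOR L = L
n16 = n8 NAND n9 = H NAND H = L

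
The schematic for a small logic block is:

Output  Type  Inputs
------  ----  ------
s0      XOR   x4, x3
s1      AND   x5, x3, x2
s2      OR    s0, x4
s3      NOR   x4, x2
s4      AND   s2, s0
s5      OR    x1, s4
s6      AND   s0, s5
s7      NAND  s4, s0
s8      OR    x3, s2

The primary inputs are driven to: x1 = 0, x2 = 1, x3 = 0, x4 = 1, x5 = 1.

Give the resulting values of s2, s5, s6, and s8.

s2 = 1  s5 = 1  s6 = 1  s8 = 1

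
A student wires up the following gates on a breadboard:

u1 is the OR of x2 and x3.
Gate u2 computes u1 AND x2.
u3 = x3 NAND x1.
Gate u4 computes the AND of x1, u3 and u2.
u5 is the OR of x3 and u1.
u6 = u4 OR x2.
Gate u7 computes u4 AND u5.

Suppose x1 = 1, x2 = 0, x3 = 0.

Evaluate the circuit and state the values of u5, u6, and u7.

u5 = 0, u6 = 0, u7 = 0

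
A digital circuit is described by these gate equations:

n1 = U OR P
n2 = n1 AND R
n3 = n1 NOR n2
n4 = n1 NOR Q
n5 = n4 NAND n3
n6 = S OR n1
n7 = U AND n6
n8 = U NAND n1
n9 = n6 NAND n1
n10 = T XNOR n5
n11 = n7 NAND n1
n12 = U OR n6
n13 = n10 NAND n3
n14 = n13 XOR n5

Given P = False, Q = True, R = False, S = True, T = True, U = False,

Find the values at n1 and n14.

n1 = False, n14 = True

n1 = U OR P = False OR False = False
n2 = n1 AND R = False AND False = False
n3 = n1 NOR n2 = False NOR False = True
n4 = n1 NOR Q = False NOR True = False
n5 = n4 NAND n3 = False NAND True = True
n10 = T XNOR n5 = True XNOR True = True
n13 = n10 NAND n3 = True NAND True = False
n14 = n13 XOR n5 = False XOR True = True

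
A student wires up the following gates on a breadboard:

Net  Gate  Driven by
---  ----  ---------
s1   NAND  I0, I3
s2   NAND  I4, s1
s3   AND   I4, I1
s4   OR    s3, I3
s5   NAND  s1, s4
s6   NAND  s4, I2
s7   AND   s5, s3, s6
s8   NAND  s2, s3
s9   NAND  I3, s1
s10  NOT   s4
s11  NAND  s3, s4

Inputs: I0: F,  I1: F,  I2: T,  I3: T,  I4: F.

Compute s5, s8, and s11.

s1 = I0 NAND I3 = F NAND T = T
s2 = I4 NAND s1 = F NAND T = T
s3 = I4 AND I1 = F AND F = F
s4 = s3 OR I3 = F OR T = T
s5 = s1 NAND s4 = T NAND T = F
s8 = s2 NAND s3 = T NAND F = T
s11 = s3 NAND s4 = F NAND T = T

s5 = F, s8 = T, s11 = T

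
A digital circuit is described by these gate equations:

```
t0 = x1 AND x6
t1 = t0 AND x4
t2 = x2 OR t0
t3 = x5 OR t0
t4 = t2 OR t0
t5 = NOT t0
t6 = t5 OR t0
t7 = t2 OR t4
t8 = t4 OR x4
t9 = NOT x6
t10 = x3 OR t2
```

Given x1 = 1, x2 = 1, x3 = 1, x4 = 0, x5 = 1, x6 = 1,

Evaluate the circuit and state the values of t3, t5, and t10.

t3 = 1, t5 = 0, t10 = 1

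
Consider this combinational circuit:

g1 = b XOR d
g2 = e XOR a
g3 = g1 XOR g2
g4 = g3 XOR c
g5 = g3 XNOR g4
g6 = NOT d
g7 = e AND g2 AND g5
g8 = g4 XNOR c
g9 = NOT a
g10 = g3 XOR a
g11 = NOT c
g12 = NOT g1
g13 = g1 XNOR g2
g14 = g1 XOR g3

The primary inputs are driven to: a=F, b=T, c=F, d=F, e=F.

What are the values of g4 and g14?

g1 = b XOR d = T XOR F = T
g2 = e XOR a = F XOR F = F
g3 = g1 XOR g2 = T XOR F = T
g4 = g3 XOR c = T XOR F = T
g14 = g1 XOR g3 = T XOR T = F

g4 = T; g14 = F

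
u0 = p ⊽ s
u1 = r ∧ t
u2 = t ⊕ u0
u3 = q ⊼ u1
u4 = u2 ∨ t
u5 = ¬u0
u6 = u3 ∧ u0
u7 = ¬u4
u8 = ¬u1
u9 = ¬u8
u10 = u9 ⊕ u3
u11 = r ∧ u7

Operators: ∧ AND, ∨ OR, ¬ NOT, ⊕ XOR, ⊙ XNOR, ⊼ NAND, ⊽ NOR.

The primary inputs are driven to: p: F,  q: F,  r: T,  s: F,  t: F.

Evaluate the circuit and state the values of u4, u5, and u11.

u4 = T, u5 = F, u11 = F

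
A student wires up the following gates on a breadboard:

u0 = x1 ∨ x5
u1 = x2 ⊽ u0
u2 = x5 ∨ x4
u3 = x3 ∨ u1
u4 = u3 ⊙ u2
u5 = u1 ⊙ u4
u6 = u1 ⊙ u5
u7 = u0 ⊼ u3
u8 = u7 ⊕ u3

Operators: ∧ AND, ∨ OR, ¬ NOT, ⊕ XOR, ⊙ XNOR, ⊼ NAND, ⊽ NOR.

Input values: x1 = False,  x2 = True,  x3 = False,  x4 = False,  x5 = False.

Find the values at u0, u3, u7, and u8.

u0 = x1 OR x5 = False OR False = False
u1 = x2 NOR u0 = True NOR False = False
u3 = x3 OR u1 = False OR False = False
u7 = u0 NAND u3 = False NAND False = True
u8 = u7 XOR u3 = True XOR False = True

u0 = False; u3 = False; u7 = True; u8 = True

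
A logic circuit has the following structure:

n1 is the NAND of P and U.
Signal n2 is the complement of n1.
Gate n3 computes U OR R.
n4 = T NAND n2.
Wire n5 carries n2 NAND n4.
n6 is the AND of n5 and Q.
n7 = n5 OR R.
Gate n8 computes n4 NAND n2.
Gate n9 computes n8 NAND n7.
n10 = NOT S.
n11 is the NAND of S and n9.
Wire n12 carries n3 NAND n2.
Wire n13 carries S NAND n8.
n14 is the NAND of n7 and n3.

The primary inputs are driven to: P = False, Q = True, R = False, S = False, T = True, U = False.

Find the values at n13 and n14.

n13 = True, n14 = True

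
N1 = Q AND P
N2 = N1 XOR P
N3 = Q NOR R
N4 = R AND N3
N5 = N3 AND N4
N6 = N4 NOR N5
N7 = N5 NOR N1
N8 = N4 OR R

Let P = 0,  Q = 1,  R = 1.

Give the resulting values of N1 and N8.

N1 = Q AND P = 1 AND 0 = 0
N3 = Q NOR R = 1 NOR 1 = 0
N4 = R AND N3 = 1 AND 0 = 0
N8 = N4 OR R = 0 OR 1 = 1

N1 = 0; N8 = 1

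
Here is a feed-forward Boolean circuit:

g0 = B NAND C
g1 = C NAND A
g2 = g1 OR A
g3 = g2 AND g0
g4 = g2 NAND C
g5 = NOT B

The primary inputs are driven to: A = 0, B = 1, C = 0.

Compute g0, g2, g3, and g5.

g0 = B NAND C = 1 NAND 0 = 1
g1 = C NAND A = 0 NAND 0 = 1
g2 = g1 OR A = 1 OR 0 = 1
g3 = g2 AND g0 = 1 AND 1 = 1
g5 = NOT B = NOT 1 = 0

g0 = 1, g2 = 1, g3 = 1, g5 = 0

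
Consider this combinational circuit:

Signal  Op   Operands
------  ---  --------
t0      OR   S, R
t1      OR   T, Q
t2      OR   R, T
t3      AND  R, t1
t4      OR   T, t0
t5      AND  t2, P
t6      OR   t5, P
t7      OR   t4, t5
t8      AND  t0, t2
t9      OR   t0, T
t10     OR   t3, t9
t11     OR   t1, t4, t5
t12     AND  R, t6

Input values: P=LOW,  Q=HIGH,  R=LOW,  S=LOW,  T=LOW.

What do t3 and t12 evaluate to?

t1 = T OR Q = LOW OR HIGH = HIGH
t2 = R OR T = LOW OR LOW = LOW
t3 = R AND t1 = LOW AND HIGH = LOW
t5 = t2 AND P = LOW AND LOW = LOW
t6 = t5 OR P = LOW OR LOW = LOW
t12 = R AND t6 = LOW AND LOW = LOW

t3 = LOW; t12 = LOW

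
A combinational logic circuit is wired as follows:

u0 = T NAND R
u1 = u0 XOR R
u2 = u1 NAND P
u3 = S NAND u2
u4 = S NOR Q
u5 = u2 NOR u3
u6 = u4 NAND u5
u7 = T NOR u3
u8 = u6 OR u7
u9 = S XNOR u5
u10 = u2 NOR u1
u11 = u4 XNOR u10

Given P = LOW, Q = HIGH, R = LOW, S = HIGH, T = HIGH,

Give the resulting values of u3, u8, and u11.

u3 = LOW; u8 = HIGH; u11 = HIGH

u0 = T NAND R = HIGH NAND LOW = HIGH
u1 = u0 XOR R = HIGH XOR LOW = HIGH
u2 = u1 NAND P = HIGH NAND LOW = HIGH
u3 = S NAND u2 = HIGH NAND HIGH = LOW
u4 = S NOR Q = HIGH NOR HIGH = LOW
u5 = u2 NOR u3 = HIGH NOR LOW = LOW
u6 = u4 NAND u5 = LOW NAND LOW = HIGH
u7 = T NOR u3 = HIGH NOR LOW = LOW
u8 = u6 OR u7 = HIGH OR LOW = HIGH
u10 = u2 NOR u1 = HIGH NOR HIGH = LOW
u11 = u4 XNOR u10 = LOW XNOR LOW = HIGH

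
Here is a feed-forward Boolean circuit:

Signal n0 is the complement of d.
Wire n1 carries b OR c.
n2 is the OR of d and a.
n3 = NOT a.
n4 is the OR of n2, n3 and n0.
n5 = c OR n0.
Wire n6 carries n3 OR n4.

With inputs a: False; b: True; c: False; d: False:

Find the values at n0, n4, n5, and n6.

n0 = True  n4 = True  n5 = True  n6 = True

n0 = NOT d = NOT False = True
n2 = d OR a = False OR False = False
n3 = NOT a = NOT False = True
n4 = n2 OR n3 OR n0 = False OR True OR True = True
n5 = c OR n0 = False OR True = True
n6 = n3 OR n4 = True OR True = True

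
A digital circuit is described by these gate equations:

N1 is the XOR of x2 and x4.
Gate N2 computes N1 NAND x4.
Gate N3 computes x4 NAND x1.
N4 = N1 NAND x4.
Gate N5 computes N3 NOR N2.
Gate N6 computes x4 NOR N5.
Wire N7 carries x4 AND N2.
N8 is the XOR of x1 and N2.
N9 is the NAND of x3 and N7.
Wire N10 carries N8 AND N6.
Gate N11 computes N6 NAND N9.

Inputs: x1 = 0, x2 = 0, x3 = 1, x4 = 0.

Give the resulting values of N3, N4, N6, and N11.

N3 = 1, N4 = 1, N6 = 1, N11 = 0

N1 = x2 XOR x4 = 0 XOR 0 = 0
N2 = N1 NAND x4 = 0 NAND 0 = 1
N3 = x4 NAND x1 = 0 NAND 0 = 1
N4 = N1 NAND x4 = 0 NAND 0 = 1
N5 = N3 NOR N2 = 1 NOR 1 = 0
N6 = x4 NOR N5 = 0 NOR 0 = 1
N7 = x4 AND N2 = 0 AND 1 = 0
N9 = x3 NAND N7 = 1 NAND 0 = 1
N11 = N6 NAND N9 = 1 NAND 1 = 0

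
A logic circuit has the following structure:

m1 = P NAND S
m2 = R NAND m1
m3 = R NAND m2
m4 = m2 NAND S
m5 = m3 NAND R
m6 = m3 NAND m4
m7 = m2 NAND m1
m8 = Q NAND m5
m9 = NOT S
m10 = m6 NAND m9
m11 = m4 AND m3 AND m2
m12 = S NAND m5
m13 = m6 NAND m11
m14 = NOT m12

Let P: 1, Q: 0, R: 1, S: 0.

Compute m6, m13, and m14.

m6 = 0  m13 = 1  m14 = 0

m1 = P NAND S = 1 NAND 0 = 1
m2 = R NAND m1 = 1 NAND 1 = 0
m3 = R NAND m2 = 1 NAND 0 = 1
m4 = m2 NAND S = 0 NAND 0 = 1
m5 = m3 NAND R = 1 NAND 1 = 0
m6 = m3 NAND m4 = 1 NAND 1 = 0
m11 = m4 AND m3 AND m2 = 1 AND 1 AND 0 = 0
m12 = S NAND m5 = 0 NAND 0 = 1
m13 = m6 NAND m11 = 0 NAND 0 = 1
m14 = NOT m12 = NOT 1 = 0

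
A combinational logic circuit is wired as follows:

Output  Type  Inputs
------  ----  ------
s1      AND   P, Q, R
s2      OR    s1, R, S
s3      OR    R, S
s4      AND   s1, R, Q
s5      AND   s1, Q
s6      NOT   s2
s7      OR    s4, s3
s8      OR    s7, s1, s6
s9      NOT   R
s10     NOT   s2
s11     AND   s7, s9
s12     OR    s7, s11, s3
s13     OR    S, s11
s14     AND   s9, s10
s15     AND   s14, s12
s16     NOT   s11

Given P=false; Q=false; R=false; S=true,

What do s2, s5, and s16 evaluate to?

s2 = true; s5 = false; s16 = false

s1 = P AND Q AND R = false AND false AND false = false
s2 = s1 OR R OR S = false OR false OR true = true
s3 = R OR S = false OR true = true
s4 = s1 AND R AND Q = false AND false AND false = false
s5 = s1 AND Q = false AND false = false
s7 = s4 OR s3 = false OR true = true
s9 = NOT R = NOT false = true
s11 = s7 AND s9 = true AND true = true
s16 = NOT s11 = NOT true = false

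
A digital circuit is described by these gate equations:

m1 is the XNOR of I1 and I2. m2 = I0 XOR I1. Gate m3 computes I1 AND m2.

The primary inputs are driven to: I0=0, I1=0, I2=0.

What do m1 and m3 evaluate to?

m1 = 1, m3 = 0

m1 = I1 XNOR I2 = 0 XNOR 0 = 1
m2 = I0 XOR I1 = 0 XOR 0 = 0
m3 = I1 AND m2 = 0 AND 0 = 0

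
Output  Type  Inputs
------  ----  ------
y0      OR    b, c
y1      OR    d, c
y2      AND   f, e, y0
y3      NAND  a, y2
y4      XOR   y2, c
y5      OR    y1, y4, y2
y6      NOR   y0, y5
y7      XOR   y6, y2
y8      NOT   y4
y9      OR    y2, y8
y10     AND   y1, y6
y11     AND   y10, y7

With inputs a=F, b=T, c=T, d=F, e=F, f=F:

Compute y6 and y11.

y6 = F; y11 = F

y0 = b OR c = T OR T = T
y1 = d OR c = F OR T = T
y2 = f AND e AND y0 = F AND F AND T = F
y4 = y2 XOR c = F XOR T = T
y5 = y1 OR y4 OR y2 = T OR T OR F = T
y6 = y0 NOR y5 = T NOR T = F
y7 = y6 XOR y2 = F XOR F = F
y10 = y1 AND y6 = T AND F = F
y11 = y10 AND y7 = F AND F = F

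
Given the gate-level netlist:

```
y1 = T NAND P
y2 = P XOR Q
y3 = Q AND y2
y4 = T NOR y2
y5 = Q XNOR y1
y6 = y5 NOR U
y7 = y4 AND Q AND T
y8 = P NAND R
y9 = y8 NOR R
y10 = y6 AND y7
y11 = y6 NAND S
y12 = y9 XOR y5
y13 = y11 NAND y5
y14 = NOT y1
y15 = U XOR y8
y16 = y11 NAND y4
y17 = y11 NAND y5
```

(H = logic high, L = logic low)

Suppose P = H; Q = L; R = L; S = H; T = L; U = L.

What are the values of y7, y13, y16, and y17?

y7 = L  y13 = H  y16 = H  y17 = H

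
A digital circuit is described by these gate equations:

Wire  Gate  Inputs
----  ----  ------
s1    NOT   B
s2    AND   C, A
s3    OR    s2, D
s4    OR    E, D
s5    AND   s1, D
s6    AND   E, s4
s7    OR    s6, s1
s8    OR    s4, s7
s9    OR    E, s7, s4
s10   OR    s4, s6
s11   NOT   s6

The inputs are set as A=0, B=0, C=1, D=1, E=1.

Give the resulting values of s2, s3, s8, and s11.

s2 = 0  s3 = 1  s8 = 1  s11 = 0

s1 = NOT B = NOT 0 = 1
s2 = C AND A = 1 AND 0 = 0
s3 = s2 OR D = 0 OR 1 = 1
s4 = E OR D = 1 OR 1 = 1
s6 = E AND s4 = 1 AND 1 = 1
s7 = s6 OR s1 = 1 OR 1 = 1
s8 = s4 OR s7 = 1 OR 1 = 1
s11 = NOT s6 = NOT 1 = 0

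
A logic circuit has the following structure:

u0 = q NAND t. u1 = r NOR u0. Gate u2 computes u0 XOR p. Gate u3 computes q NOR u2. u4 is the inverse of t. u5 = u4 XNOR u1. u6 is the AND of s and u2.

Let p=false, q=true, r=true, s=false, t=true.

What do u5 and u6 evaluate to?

u0 = q NAND t = true NAND true = false
u1 = r NOR u0 = true NOR false = false
u2 = u0 XOR p = false XOR false = false
u4 = NOT t = NOT true = false
u5 = u4 XNOR u1 = false XNOR false = true
u6 = s AND u2 = false AND false = false

u5 = true  u6 = false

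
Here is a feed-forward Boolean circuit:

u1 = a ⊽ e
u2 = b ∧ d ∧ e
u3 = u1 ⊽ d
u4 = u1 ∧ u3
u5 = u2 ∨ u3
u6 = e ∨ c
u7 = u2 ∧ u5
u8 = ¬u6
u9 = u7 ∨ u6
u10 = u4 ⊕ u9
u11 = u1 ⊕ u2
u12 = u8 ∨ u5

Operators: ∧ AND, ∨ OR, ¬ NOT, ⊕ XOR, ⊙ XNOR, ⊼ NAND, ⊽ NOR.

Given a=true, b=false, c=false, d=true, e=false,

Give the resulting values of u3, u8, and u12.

u3 = false, u8 = true, u12 = true

u1 = a NOR e = true NOR false = false
u2 = b AND d AND e = false AND true AND false = false
u3 = u1 NOR d = false NOR true = false
u5 = u2 OR u3 = false OR false = false
u6 = e OR c = false OR false = false
u8 = NOT u6 = NOT false = true
u12 = u8 OR u5 = true OR false = true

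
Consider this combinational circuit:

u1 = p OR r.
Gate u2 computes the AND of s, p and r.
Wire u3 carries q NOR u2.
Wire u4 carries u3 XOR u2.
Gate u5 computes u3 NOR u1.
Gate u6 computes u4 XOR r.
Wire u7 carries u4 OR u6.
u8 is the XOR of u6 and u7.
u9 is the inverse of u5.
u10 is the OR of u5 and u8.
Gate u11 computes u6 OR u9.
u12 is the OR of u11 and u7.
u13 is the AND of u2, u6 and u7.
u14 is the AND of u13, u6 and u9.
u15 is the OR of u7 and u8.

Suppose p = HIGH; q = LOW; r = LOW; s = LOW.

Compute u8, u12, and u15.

u1 = p OR r = HIGH OR LOW = HIGH
u2 = s AND p AND r = LOW AND HIGH AND LOW = LOW
u3 = q NOR u2 = LOW NOR LOW = HIGH
u4 = u3 XOR u2 = HIGH XOR LOW = HIGH
u5 = u3 NOR u1 = HIGH NOR HIGH = LOW
u6 = u4 XOR r = HIGH XOR LOW = HIGH
u7 = u4 OR u6 = HIGH OR HIGH = HIGH
u8 = u6 XOR u7 = HIGH XOR HIGH = LOW
u9 = NOT u5 = NOT LOW = HIGH
u11 = u6 OR u9 = HIGH OR HIGH = HIGH
u12 = u11 OR u7 = HIGH OR HIGH = HIGH
u15 = u7 OR u8 = HIGH OR LOW = HIGH

u8 = LOW  u12 = HIGH  u15 = HIGH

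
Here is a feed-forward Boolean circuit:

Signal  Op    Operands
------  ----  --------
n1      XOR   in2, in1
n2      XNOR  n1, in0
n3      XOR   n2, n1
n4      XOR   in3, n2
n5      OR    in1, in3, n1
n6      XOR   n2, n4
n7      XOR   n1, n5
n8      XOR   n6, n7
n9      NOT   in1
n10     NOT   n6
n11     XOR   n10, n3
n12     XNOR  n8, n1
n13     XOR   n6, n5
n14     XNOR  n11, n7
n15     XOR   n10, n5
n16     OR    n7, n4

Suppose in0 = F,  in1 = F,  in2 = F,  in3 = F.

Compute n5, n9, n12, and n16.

n5 = F  n9 = T  n12 = T  n16 = T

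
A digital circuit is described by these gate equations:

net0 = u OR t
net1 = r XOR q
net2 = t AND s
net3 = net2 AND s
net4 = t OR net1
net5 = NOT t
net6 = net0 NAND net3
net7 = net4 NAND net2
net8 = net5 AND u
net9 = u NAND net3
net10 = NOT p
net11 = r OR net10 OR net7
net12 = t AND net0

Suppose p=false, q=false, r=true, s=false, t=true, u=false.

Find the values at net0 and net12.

net0 = true; net12 = true

net0 = u OR t = false OR true = true
net12 = t AND net0 = true AND true = true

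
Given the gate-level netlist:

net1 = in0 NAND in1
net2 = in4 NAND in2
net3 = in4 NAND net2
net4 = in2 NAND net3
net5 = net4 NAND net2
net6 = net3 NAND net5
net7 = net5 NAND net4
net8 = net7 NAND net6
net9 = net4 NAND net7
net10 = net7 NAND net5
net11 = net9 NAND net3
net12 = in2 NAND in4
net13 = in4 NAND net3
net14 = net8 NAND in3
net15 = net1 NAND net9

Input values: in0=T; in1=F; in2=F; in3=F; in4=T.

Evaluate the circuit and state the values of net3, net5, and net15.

net3 = F; net5 = F; net15 = T

net1 = in0 NAND in1 = T NAND F = T
net2 = in4 NAND in2 = T NAND F = T
net3 = in4 NAND net2 = T NAND T = F
net4 = in2 NAND net3 = F NAND F = T
net5 = net4 NAND net2 = T NAND T = F
net7 = net5 NAND net4 = F NAND T = T
net9 = net4 NAND net7 = T NAND T = F
net15 = net1 NAND net9 = T NAND F = T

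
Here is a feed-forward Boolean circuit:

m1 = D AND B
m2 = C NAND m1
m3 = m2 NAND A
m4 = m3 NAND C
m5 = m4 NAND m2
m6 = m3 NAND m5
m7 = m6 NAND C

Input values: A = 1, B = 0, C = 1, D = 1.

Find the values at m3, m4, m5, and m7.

m3 = 0, m4 = 1, m5 = 0, m7 = 0

m1 = D AND B = 1 AND 0 = 0
m2 = C NAND m1 = 1 NAND 0 = 1
m3 = m2 NAND A = 1 NAND 1 = 0
m4 = m3 NAND C = 0 NAND 1 = 1
m5 = m4 NAND m2 = 1 NAND 1 = 0
m6 = m3 NAND m5 = 0 NAND 0 = 1
m7 = m6 NAND C = 1 NAND 1 = 0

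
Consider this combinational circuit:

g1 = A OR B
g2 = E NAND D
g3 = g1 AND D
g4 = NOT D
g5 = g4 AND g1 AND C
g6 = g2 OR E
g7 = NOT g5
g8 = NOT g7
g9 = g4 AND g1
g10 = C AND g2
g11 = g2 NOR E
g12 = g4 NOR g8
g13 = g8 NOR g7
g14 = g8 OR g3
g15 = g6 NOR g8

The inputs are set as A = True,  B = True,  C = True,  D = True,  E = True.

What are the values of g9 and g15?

g1 = A OR B = True OR True = True
g2 = E NAND D = True NAND True = False
g4 = NOT D = NOT True = False
g5 = g4 AND g1 AND C = False AND True AND True = False
g6 = g2 OR E = False OR True = True
g7 = NOT g5 = NOT False = True
g8 = NOT g7 = NOT True = False
g9 = g4 AND g1 = False AND True = False
g15 = g6 NOR g8 = True NOR False = False

g9 = False  g15 = False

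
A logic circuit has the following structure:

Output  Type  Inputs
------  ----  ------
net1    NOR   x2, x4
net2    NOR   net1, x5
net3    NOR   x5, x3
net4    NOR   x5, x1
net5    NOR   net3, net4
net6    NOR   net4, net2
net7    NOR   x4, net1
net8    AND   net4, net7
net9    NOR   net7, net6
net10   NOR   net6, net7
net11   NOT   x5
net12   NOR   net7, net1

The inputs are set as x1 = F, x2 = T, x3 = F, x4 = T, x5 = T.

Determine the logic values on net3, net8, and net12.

net3 = F; net8 = F; net12 = T

net1 = x2 NOR x4 = T NOR T = F
net3 = x5 NOR x3 = T NOR F = F
net4 = x5 NOR x1 = T NOR F = F
net7 = x4 NOR net1 = T NOR F = F
net8 = net4 AND net7 = F AND F = F
net12 = net7 NOR net1 = F NOR F = T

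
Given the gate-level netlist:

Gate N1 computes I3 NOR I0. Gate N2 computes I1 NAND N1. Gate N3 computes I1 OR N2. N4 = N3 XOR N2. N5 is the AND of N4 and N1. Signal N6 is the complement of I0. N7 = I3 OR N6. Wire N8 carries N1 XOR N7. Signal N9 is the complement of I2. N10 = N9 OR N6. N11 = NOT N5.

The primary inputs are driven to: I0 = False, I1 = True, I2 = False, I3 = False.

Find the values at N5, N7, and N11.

N5 = True  N7 = True  N11 = False

N1 = I3 NOR I0 = False NOR False = True
N2 = I1 NAND N1 = True NAND True = False
N3 = I1 OR N2 = True OR False = True
N4 = N3 XOR N2 = True XOR False = True
N5 = N4 AND N1 = True AND True = True
N6 = NOT I0 = NOT False = True
N7 = I3 OR N6 = False OR True = True
N11 = NOT N5 = NOT True = False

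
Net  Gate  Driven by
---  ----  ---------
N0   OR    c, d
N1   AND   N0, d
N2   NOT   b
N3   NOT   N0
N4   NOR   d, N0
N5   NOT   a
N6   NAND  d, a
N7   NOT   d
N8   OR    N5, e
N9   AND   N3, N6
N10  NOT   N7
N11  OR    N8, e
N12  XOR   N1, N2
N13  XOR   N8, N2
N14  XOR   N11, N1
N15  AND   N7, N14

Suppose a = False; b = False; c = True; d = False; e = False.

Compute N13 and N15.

N13 = False, N15 = True

N0 = c OR d = True OR False = True
N1 = N0 AND d = True AND False = False
N2 = NOT b = NOT False = True
N5 = NOT a = NOT False = True
N7 = NOT d = NOT False = True
N8 = N5 OR e = True OR False = True
N11 = N8 OR e = True OR False = True
N13 = N8 XOR N2 = True XOR True = False
N14 = N11 XOR N1 = True XOR False = True
N15 = N7 AND N14 = True AND True = True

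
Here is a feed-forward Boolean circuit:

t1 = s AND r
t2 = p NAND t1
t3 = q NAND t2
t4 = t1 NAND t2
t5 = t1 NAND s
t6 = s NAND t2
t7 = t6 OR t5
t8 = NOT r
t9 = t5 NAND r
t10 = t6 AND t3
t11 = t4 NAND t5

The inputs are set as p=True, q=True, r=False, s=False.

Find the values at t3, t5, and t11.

t3 = False; t5 = True; t11 = False

t1 = s AND r = False AND False = False
t2 = p NAND t1 = True NAND False = True
t3 = q NAND t2 = True NAND True = False
t4 = t1 NAND t2 = False NAND True = True
t5 = t1 NAND s = False NAND False = True
t11 = t4 NAND t5 = True NAND True = False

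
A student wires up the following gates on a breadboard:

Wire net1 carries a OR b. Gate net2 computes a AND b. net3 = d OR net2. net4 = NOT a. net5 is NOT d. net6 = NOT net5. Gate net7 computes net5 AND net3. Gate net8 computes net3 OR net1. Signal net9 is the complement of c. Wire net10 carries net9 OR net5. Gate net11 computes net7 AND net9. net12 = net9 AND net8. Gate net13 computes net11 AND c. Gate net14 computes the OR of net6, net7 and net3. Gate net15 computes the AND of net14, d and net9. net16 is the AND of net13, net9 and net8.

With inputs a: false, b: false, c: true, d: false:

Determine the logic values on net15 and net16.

net1 = a OR b = false OR false = false
net2 = a AND b = false AND false = false
net3 = d OR net2 = false OR false = false
net5 = NOT d = NOT false = true
net6 = NOT net5 = NOT true = false
net7 = net5 AND net3 = true AND false = false
net8 = net3 OR net1 = false OR false = false
net9 = NOT c = NOT true = false
net11 = net7 AND net9 = false AND false = false
net13 = net11 AND c = false AND true = false
net14 = net6 OR net7 OR net3 = false OR false OR false = false
net15 = net14 AND d AND net9 = false AND false AND false = false
net16 = net13 AND net9 AND net8 = false AND false AND false = false

net15 = false; net16 = false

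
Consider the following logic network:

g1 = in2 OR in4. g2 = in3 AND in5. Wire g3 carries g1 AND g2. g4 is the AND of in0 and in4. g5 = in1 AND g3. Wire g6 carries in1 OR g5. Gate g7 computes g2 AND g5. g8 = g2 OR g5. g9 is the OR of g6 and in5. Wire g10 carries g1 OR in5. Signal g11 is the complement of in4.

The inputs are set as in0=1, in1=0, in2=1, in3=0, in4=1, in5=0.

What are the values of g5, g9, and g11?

g5 = 0, g9 = 0, g11 = 0

g1 = in2 OR in4 = 1 OR 1 = 1
g2 = in3 AND in5 = 0 AND 0 = 0
g3 = g1 AND g2 = 1 AND 0 = 0
g5 = in1 AND g3 = 0 AND 0 = 0
g6 = in1 OR g5 = 0 OR 0 = 0
g9 = g6 OR in5 = 0 OR 0 = 0
g11 = NOT in4 = NOT 1 = 0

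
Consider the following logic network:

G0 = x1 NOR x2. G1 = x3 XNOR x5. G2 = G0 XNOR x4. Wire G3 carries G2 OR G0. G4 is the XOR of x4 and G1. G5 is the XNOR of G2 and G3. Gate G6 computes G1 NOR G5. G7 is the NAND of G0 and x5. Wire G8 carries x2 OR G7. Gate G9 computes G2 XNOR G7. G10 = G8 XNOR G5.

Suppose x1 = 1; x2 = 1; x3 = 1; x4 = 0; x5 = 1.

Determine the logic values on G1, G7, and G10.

G0 = x1 NOR x2 = 1 NOR 1 = 0
G1 = x3 XNOR x5 = 1 XNOR 1 = 1
G2 = G0 XNOR x4 = 0 XNOR 0 = 1
G3 = G2 OR G0 = 1 OR 0 = 1
G5 = G2 XNOR G3 = 1 XNOR 1 = 1
G7 = G0 NAND x5 = 0 NAND 1 = 1
G8 = x2 OR G7 = 1 OR 1 = 1
G10 = G8 XNOR G5 = 1 XNOR 1 = 1

G1 = 1, G7 = 1, G10 = 1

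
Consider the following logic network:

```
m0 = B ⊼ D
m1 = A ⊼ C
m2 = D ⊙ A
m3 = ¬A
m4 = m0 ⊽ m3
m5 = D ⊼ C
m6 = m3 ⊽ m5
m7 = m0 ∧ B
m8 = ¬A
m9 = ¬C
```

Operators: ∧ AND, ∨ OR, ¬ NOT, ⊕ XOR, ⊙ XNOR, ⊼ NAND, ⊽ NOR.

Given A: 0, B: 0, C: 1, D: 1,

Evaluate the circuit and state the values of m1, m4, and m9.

m1 = 1; m4 = 0; m9 = 0

m0 = B NAND D = 0 NAND 1 = 1
m1 = A NAND C = 0 NAND 1 = 1
m3 = NOT A = NOT 0 = 1
m4 = m0 NOR m3 = 1 NOR 1 = 0
m9 = NOT C = NOT 1 = 0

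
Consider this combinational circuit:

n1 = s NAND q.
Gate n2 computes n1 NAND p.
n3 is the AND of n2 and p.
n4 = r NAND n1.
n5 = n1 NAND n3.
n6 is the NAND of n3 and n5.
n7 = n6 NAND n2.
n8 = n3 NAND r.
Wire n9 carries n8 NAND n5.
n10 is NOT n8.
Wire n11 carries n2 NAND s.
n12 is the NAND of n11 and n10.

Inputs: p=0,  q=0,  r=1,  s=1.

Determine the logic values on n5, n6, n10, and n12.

n1 = s NAND q = 1 NAND 0 = 1
n2 = n1 NAND p = 1 NAND 0 = 1
n3 = n2 AND p = 1 AND 0 = 0
n5 = n1 NAND n3 = 1 NAND 0 = 1
n6 = n3 NAND n5 = 0 NAND 1 = 1
n8 = n3 NAND r = 0 NAND 1 = 1
n10 = NOT n8 = NOT 1 = 0
n11 = n2 NAND s = 1 NAND 1 = 0
n12 = n11 NAND n10 = 0 NAND 0 = 1

n5 = 1; n6 = 1; n10 = 0; n12 = 1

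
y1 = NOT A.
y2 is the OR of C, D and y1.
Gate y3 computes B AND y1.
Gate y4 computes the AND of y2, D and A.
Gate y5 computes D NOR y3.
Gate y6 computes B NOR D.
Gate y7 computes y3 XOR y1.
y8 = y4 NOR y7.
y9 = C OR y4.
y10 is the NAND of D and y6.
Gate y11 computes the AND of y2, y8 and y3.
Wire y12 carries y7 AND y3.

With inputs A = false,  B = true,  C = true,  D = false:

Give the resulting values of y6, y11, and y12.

y6 = false  y11 = true  y12 = false

y1 = NOT A = NOT false = true
y2 = C OR D OR y1 = true OR false OR true = true
y3 = B AND y1 = true AND true = true
y4 = y2 AND D AND A = true AND false AND false = false
y6 = B NOR D = true NOR false = false
y7 = y3 XOR y1 = true XOR true = false
y8 = y4 NOR y7 = false NOR false = true
y11 = y2 AND y8 AND y3 = true AND true AND true = true
y12 = y7 AND y3 = false AND true = false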